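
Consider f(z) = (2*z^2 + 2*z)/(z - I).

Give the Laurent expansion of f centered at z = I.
Put w = z - (I), i.e. z = w + I. The denominator is w, so it suffices to rewrite the numerator in powers of w.

P(z) = 2*z^2 + 2*z
P(w + I) = -2 + 2*I + (2 + 4*I)*w + 2*w^2

Dividing each term by w:
  f = (-2 + 2*I)/w + 2 + 4*I + 2*w

Substituting back w = z - I:
  f(z) = (-2 + 2*I)/(z - I) + 2 + 4*I + 2*(z - I)

The series is finite because the numerator is a polynomial; the negative powers form the principal part, and the coefficient of 1/(z - I) gives Res(f, I) = -2 + 2*I.

Final answer: (-2 + 2*I)/(z - I) + 2 + 4*I + 2*(z - I)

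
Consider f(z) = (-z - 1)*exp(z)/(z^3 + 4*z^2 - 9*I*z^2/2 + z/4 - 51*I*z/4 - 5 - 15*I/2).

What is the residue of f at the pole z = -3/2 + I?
(12/17 - 14*I/17)*exp(-3/2 + I)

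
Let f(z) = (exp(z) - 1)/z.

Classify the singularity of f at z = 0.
Let u = z. The exponent is z = u, so
  f = (e^(u) - 1)/u = ((u) + (u)^2/2 + (u)^3/6 + ...)/u = 1 + (1/2)*u + (1/6)*u^2 + ...
The Laurent expansion about u = 0 has no negative powers; equivalently lim_{z→0} f(z) = 1 exists and is finite.
So the singularity is removable.

Final answer: removable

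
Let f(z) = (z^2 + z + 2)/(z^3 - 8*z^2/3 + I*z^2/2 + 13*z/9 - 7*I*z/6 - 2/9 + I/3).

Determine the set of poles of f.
The singularities of f are the zeros of the denominator. Factoring,
  z^3 - 8*z^2/3 + I*z^2/2 + 13*z/9 - 7*I*z/6 - 2/9 + I/3 = (z - 2)*(z - 1/3)*(z - 1/3 + I/2)
so the candidates are z = 2, z = 1/3, z = 1/3 - I/2.

Check the numerator P(z) = z^2 + z + 2 at each one:
  P(2) = 8 ≠ 0, so z = 2 is a (simple) pole.
  P(1/3) = 22/9 ≠ 0, so z = 1/3 is a (simple) pole.
  P(1/3 - I/2) = 79/36 - 5*I/6 ≠ 0, so z = 1/3 - I/2 is a (simple) pole.

Poles of f: {1/3 - I/2, 1/3, 2}

Final answer: {1/3 - I/2, 1/3, 2}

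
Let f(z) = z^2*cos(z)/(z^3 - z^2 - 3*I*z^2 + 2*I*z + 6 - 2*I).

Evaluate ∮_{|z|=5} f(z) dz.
By the residue theorem, ∮_C f(z) dz = 2πi · (sum of the residues of f at the poles inside |z| = 5).

The denominator factors as (z - 1 + I)*(z + 1 - I)*(z - 1 - 3*I), so the singularities of f are simple poles at z = 1 - I, z = -1 + I, z = 1 + 3*I.
  |1 - I|² = 2 < 25 = 5², so this pole is inside the contour.
  |-1 + I|² = 2 < 25 = 5², so this pole is inside the contour.
  |1 + 3*I|² = 10 < 25 = 5², so this pole is inside the contour.

With P(z) = z^2*cos(z) and Q(z) = z^3 - z^2 - 3*I*z^2 + 2*I*z + 6 - 2*I, each pole is simple, so Res(f, z₀) = P(z₀)/Q'(z₀) with Q'(z) = 3*z^2 - 2*z - 6*I*z + 2*I.
  Res(f, 1 - I) = P(1 - I)/Q'(1 - I) = (-2*I*cos(1 - I))/(-8 - 8*I) = (1/8 + I/8)*cos(1 - I)
  Res(f, -1 + I) = P(-1 + I)/Q'(-1 + I) = (-2*I*cos(1 - I))/(8) = -I*cos(1 - I)/4
  Res(f, 1 + 3*I) = P(1 + 3*I)/Q'(1 + 3*I) = ((-8 + 6*I)*cos(1 + 3*I))/(-8 + 8*I) = (7/8 + I/8)*cos(1 + 3*I)

Sum of residues inside C: (7/8 + I/8)*cos(1 + 3*I) + (1/8 - I/8)*cos(1 - I)
∮_C f(z) dz = 2πi · ((7/8 + I/8)*cos(1 + 3*I) + (1/8 - I/8)*cos(1 - I)) = pi*(1/4 + I/4)*cos(1 - I) + pi*(-1/4 + 7*I/4)*cos(1 + 3*I)

Final answer: pi*(1/4 + I/4)*cos(1 - I) + pi*(-1/4 + 7*I/4)*cos(1 + 3*I)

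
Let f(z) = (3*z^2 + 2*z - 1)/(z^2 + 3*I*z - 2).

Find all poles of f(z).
The singularities of f are the zeros of the denominator. Factoring,
  z^2 + 3*I*z - 2 = (z + 2*I)*(z + I)
so the candidates are z = -2*I, z = -I.

Check the numerator P(z) = 3*z^2 + 2*z - 1 at each one:
  P(-2*I) = -13 - 4*I ≠ 0, so z = -2*I is a (simple) pole.
  P(-I) = -4 - 2*I ≠ 0, so z = -I is a (simple) pole.

Poles of f: {-2*I, -I}

Final answer: {-2*I, -I}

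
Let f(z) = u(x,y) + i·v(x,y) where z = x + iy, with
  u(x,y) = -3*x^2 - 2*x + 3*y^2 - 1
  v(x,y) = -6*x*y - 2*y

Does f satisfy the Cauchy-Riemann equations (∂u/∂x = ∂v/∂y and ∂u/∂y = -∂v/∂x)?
∂u/∂x = -6*x - 2
∂v/∂y = -6*x - 2
∂u/∂y = 6*y
∂v/∂x = -6*y
∂u/∂x = ∂v/∂y and ∂u/∂y = -∂v/∂x hold identically; f is analytic.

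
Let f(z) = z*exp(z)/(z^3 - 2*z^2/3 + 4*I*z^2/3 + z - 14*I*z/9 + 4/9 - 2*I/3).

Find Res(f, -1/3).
Write f(z) = P(z)/Q(z) with P(z) = z*exp(z) and Q(z) = z^3 - 2*z^2/3 + 4*I*z^2/3 + z - 14*I*z/9 + 4/9 - 2*I/3.
The denominator factors as Q(z) = (z + 2*I)*(z + 1/3)*(z - 1 - 2*I/3), so z = -1/3 is a simple zero of Q and P is analytic there; z = -1/3 is therefore a simple pole and
  Res(f, z₀) = P(z₀)/Q'(z₀).

Q'(z) = 3*z^2 - 4*z/3 + 8*I*z/3 + 1 - 14*I/9, so Q'(-1/3) = 16/9 - 22*I/9.
P(-1/3) = -exp(-1/3)/3.

Res(f, -1/3) = (-exp(-1/3)/3)/(16/9 - 22*I/9) = (-12/185 - 33*I/370)*exp(-1/3)

Final answer: (-12/185 - 33*I/370)*exp(-1/3)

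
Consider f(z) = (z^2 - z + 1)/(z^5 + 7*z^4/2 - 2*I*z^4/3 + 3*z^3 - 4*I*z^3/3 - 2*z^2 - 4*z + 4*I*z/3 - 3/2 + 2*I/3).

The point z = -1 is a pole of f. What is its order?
3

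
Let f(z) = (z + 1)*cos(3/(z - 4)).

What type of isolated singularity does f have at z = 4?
Let u = z - 4. Then
  cos(3/u) = Σ_{k≥0} (-1)^k (3)^(2k)/((2k)!·u^(2k)) = 1 - 9/(2*u^2) + 27/(8*u^4) + ...
which has infinitely many negative powers of u, so cos(3/(z - 4)) has an essential singularity at z = 4.
The extra factor z + 1 is a nonzero polynomial; if the product had at most a pole at z = 4, dividing by that polynomial would leave cos(3/(z - 4)) with at most a pole too — contradiction. (Equivalently, the product's Laurent series still has infinitely many negative powers.)
So the singularity is essential.

Final answer: essential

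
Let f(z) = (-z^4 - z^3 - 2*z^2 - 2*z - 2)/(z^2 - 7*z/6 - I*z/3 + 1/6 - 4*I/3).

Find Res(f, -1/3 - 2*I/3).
40/351 - 164*I/351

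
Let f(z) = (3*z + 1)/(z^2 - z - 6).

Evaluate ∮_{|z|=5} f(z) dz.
By the residue theorem, ∮_C f(z) dz = 2πi · (sum of the residues of f at the poles inside |z| = 5).

The denominator factors as (z - 3)*(z + 2), so the singularities of f are simple poles at z = 3, z = -2.
  |3|² = 9 < 25 = 5², so this pole is inside the contour.
  |-2|² = 4 < 25 = 5², so this pole is inside the contour.

With P(z) = 3*z + 1 and Q(z) = z^2 - z - 6, each pole is simple, so Res(f, z₀) = P(z₀)/Q'(z₀) with Q'(z) = 2*z - 1.
  Res(f, 3) = P(3)/Q'(3) = (10)/(5) = 2
  Res(f, -2) = P(-2)/Q'(-2) = (-5)/(-5) = 1

Sum of residues inside C: 3
∮_C f(z) dz = 2πi · (3) = 6*I*pi

Final answer: 6*I*pi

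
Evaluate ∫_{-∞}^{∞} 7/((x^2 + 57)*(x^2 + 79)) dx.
Let f(z) = 7/((z^2 + 57)*(z^2 + 79)). The denominator has no real zeros and deg Q - deg P = 4 ≥ 2, so the integral of f over the upper semicircle |z| = R tends to 0 as R → ∞. Closing the contour in the upper half-plane,
  ∫_{-∞}^{∞} f(x) dx = 2πi · Σ Res(f, z_k)  over the poles with Im z_k > 0.

Zeros of the denominator: z^2 + 57 = 0 gives z = ±sqrt(57)*I; z^2 + 79 = 0 gives z = ±sqrt(79)*I.
Upper half-plane: z = sqrt(57)*I, z = sqrt(79)*I (simple).

Each pole is a simple zero of Q(z) = z^4 + 136*z^2 + 4503, so Res(f, z₀) = P(z₀)/Q'(z₀) with P(z) = 7, Q'(z) = 4*z^3 + 272*z:
  Res(f, sqrt(57)*I) = (7)/(44*sqrt(57)*I) = -7*sqrt(57)*I/2508
  Res(f, sqrt(79)*I) = (7)/(-44*sqrt(79)*I) = 7*sqrt(79)*I/3476

Sum of residues: 7*I*(-79*sqrt(57) + 57*sqrt(79))/198132
∫_{-∞}^{∞} f(x) dx = 2πi · (7*I*(-79*sqrt(57) + 57*sqrt(79))/198132) = 7*pi*(-57*sqrt(79) + 79*sqrt(57))/99066

Final answer: 7*pi*(-57*sqrt(79) + 79*sqrt(57))/99066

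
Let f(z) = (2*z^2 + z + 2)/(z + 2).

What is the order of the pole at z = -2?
Factor the denominator:
  z + 2 = (z + 2)

The numerator P(z) = 2*z^2 + z + 2 has P(-2) = 8 ≠ 0, so no factor of (z + 2) cancels.
Near z = -2 we can therefore write f(z) = g(z)/(z + 2) with g analytic at -2 and g(-2) ≠ 0 (g is just the numerator).

Hence z = -2 is a pole of order 1.

Final answer: 1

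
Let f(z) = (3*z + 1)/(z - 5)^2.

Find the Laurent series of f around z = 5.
16/(z - 5)^2 + 3/(z - 5)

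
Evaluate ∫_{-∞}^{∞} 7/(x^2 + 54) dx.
7*sqrt(6)*pi/18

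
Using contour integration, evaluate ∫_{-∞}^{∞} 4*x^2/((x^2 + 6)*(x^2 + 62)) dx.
Let f(z) = 4*z^2/((z^2 + 6)*(z^2 + 62)). The denominator has no real zeros and deg Q - deg P = 2 ≥ 2, so the integral of f over the upper semicircle |z| = R tends to 0 as R → ∞. Closing the contour in the upper half-plane,
  ∫_{-∞}^{∞} f(x) dx = 2πi · Σ Res(f, z_k)  over the poles with Im z_k > 0.

Zeros of the denominator: z^2 + 62 = 0 gives z = ±sqrt(62)*I; z^2 + 6 = 0 gives z = ±sqrt(6)*I.
Upper half-plane: z = sqrt(6)*I, z = sqrt(62)*I (simple).

Each pole is a simple zero of Q(z) = z^4 + 68*z^2 + 372, so Res(f, z₀) = P(z₀)/Q'(z₀) with P(z) = 4*z^2, Q'(z) = 4*z^3 + 136*z:
  Res(f, sqrt(6)*I) = (-24)/(112*sqrt(6)*I) = sqrt(6)*I/28
  Res(f, sqrt(62)*I) = (-248)/(-112*sqrt(62)*I) = -sqrt(62)*I/28

Sum of residues: I*(-sqrt(62) + sqrt(6))/28
∫_{-∞}^{∞} f(x) dx = 2πi · (I*(-sqrt(62) + sqrt(6))/28) = pi*(-sqrt(6) + sqrt(62))/14

Final answer: pi*(-sqrt(6) + sqrt(62))/14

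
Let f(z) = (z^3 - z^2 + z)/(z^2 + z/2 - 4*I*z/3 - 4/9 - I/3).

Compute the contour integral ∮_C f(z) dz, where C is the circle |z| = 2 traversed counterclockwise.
pi*(14/3 + 5*I/6)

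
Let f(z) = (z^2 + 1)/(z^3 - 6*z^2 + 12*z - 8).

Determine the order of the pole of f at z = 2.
Factor the denominator:
  z^3 - 6*z^2 + 12*z - 8 = (z - 2)^3

The numerator P(z) = z^2 + 1 has P(2) = 5 ≠ 0, so no factor of (z - 2) cancels.
Near z = 2 we can therefore write f(z) = g(z)/(z - 2)^3 with g analytic at 2 and g(2) ≠ 0 (g is just the numerator).

Hence z = 2 is a pole of order 3.

Final answer: 3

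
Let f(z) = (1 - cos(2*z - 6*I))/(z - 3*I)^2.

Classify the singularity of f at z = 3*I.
Let u = z - 3*I. The argument of cos is 2*z - 6*I = 2u, so
  f = (1 - cos(2u))/u^2 = ((2u)^2/2 - (2u)^4/24 + ...)/u^2 = 2 - (2/3)*u^2 + ...
The Laurent expansion about u = 0 has no negative powers; equivalently lim_{z→3*I} f(z) = 2 exists and is finite.
So the singularity is removable.

Final answer: removable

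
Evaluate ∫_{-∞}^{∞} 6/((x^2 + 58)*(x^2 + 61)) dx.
Let f(z) = 6/((z^2 + 58)*(z^2 + 61)). The denominator has no real zeros and deg Q - deg P = 4 ≥ 2, so the integral of f over the upper semicircle |z| = R tends to 0 as R → ∞. Closing the contour in the upper half-plane,
  ∫_{-∞}^{∞} f(x) dx = 2πi · Σ Res(f, z_k)  over the poles with Im z_k > 0.

Zeros of the denominator: z^2 + 58 = 0 gives z = ±sqrt(58)*I; z^2 + 61 = 0 gives z = ±sqrt(61)*I.
Upper half-plane: z = sqrt(58)*I, z = sqrt(61)*I (simple).

Each pole is a simple zero of Q(z) = z^4 + 119*z^2 + 3538, so Res(f, z₀) = P(z₀)/Q'(z₀) with P(z) = 6, Q'(z) = 4*z^3 + 238*z:
  Res(f, sqrt(58)*I) = (6)/(6*sqrt(58)*I) = -sqrt(58)*I/58
  Res(f, sqrt(61)*I) = (6)/(-6*sqrt(61)*I) = sqrt(61)*I/61

Sum of residues: I*(-sqrt(58)/58 + sqrt(61)/61)
∫_{-∞}^{∞} f(x) dx = 2πi · (I*(-sqrt(58)/58 + sqrt(61)/61)) = pi*(-58*sqrt(61) + 61*sqrt(58))/1769

Final answer: pi*(-58*sqrt(61) + 61*sqrt(58))/1769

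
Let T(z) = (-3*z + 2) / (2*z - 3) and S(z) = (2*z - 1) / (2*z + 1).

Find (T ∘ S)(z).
(2*z - 5)/(2*z + 5)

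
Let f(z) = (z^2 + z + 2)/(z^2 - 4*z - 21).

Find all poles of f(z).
{-3, 7}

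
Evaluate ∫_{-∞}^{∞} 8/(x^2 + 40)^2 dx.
sqrt(10)*pi/200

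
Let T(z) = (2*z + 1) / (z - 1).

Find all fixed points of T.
T(z) = z means 2*z + 1 = z*(z - 1), i.e.
  z^2 - 3*z - 1 = 0.
Discriminant: (-3)^2 - 4*(1)*(-1) = 13, so the roots are real.
  z = (3 ± sqrt(13))/(2*(1))
Fixed points: {3/2 - sqrt(13)/2, 3/2 + sqrt(13)/2}

Final answer: {3/2 - sqrt(13)/2, 3/2 + sqrt(13)/2}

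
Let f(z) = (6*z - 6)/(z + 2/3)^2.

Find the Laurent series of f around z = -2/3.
Put w = z - (-2/3), i.e. z = w - 2/3. The denominator is w^2, so it suffices to rewrite the numerator in powers of w.

P(z) = 6*z - 6
P(w - 2/3) = -10 + 6*w

Dividing each term by w^2:
  f = -10/w^2 + 6/w

Substituting back w = z + 2/3:
  f(z) = -10/(z + 2/3)^2 + 6/(z + 2/3)

The series is finite because the numerator is a polynomial; the negative powers form the principal part, and the coefficient of 1/(z + 2/3) gives Res(f, -2/3) = 6.

Final answer: -10/(z + 2/3)^2 + 6/(z + 2/3)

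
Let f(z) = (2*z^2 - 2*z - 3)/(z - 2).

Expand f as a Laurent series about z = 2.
Put w = z - (2), i.e. z = w + 2. The denominator is w, so it suffices to rewrite the numerator in powers of w.

P(z) = 2*z^2 - 2*z - 3
P(w + 2) = 1 + 6*w + 2*w^2

Dividing each term by w:
  f = 1/w + 6 + 2*w

Substituting back w = z - 2:
  f(z) = 1/(z - 2) + 6 + 2*(z - 2)

The series is finite because the numerator is a polynomial; the negative powers form the principal part, and the coefficient of 1/(z - 2) gives Res(f, 2) = 1.

Final answer: 1/(z - 2) + 6 + 2*(z - 2)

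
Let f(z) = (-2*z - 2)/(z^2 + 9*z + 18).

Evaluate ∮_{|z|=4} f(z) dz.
By the residue theorem, ∮_C f(z) dz = 2πi · (sum of the residues of f at the poles inside |z| = 4).

The denominator factors as (z + 6)*(z + 3), so the singularities of f are simple poles at z = -6, z = -3.
  |-6|² = 36 > 16 = 4², so this pole is outside the contour.
  |-3|² = 9 < 16 = 4², so this pole is inside the contour.

With P(z) = -2*z - 2 and Q(z) = z^2 + 9*z + 18, each pole is simple, so Res(f, z₀) = P(z₀)/Q'(z₀) with Q'(z) = 2*z + 9.
  Res(f, -3) = P(-3)/Q'(-3) = (4)/(3) = 4/3

∮_C f(z) dz = 2πi · (4/3) = 8*I*pi/3

Final answer: 8*I*pi/3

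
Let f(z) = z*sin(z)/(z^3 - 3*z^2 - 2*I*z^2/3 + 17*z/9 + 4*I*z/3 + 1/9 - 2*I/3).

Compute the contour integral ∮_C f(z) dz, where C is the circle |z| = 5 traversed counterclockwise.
By the residue theorem, ∮_C f(z) dz = 2πi · (sum of the residues of f at the poles inside |z| = 5).

The denominator factors as (z - 1)*(z - 2 - I/3)*(z - I/3), so the singularities of f are simple poles at z = 1, z = 2 + I/3, z = I/3.
  |1|² = 1 < 25 = 5², so this pole is inside the contour.
  |2 + I/3|² = 37/9 < 25 = 5², so this pole is inside the contour.
  |I/3|² = 1/9 < 25 = 5², so this pole is inside the contour.

With P(z) = z*sin(z) and Q(z) = z^3 - 3*z^2 - 2*I*z^2/3 + 17*z/9 + 4*I*z/3 + 1/9 - 2*I/3, each pole is simple, so Res(f, z₀) = P(z₀)/Q'(z₀) with Q'(z) = 3*z^2 - 6*z - 4*I*z/3 + 17/9 + 4*I/3.
  Res(f, 1) = P(1)/Q'(1) = (sin(1))/(-10/9) = -9*sin(1)/10
  Res(f, 2 + I/3) = P(2 + I/3)/Q'(2 + I/3) = ((2 + I/3)*sin(2 + I/3))/(2 + 2*I/3) = (19/20 - 3*I/20)*sin(2 + I/3)
  Res(f, I/3) = P(I/3)/Q'(I/3) = (-sinh(1/3)/3)/(2 - 2*I/3) = (-3/20 - I/20)*sinh(1/3)

Sum of residues inside C: -9*sin(1)/10 + (19/20 - 3*I/20)*sin(2 + I/3) + (-3/20 - I/20)*sinh(1/3)
∮_C f(z) dz = 2πi · (-9*sin(1)/10 + (19/20 - 3*I/20)*sin(2 + I/3) + (-3/20 - I/20)*sinh(1/3)) = -9*I*pi*sin(1)/5 + pi*(1/10 - 3*I/10)*sinh(1/3) + pi*(3/10 + 19*I/10)*sin(2 + I/3)

Final answer: -9*I*pi*sin(1)/5 + pi*(1/10 - 3*I/10)*sinh(1/3) + pi*(3/10 + 19*I/10)*sin(2 + I/3)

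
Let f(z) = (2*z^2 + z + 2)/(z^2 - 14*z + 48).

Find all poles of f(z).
The singularities of f are the zeros of the denominator. Factoring,
  z^2 - 14*z + 48 = (z - 6)*(z - 8)
so the candidates are z = 6, z = 8.

Check the numerator P(z) = 2*z^2 + z + 2 at each one:
  P(6) = 80 ≠ 0, so z = 6 is a (simple) pole.
  P(8) = 138 ≠ 0, so z = 8 is a (simple) pole.

Poles of f: {6, 8}

Final answer: {6, 8}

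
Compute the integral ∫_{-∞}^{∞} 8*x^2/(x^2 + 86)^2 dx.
Let f(z) = 8*z^2/(z^2 + 86)^2. The denominator has no real zeros and deg Q - deg P = 2 ≥ 2, so the integral of f over the upper semicircle |z| = R tends to 0 as R → ∞. Closing the contour in the upper half-plane,
  ∫_{-∞}^{∞} f(x) dx = 2πi · Σ Res(f, z_k)  over the poles with Im z_k > 0.

Zeros of the denominator: z^2 + 86 = 0 gives z = ±sqrt(86)*I.
Upper half-plane: z = sqrt(86)*I (a pole of order 2).

Write f(z) = g(z)/(z - sqrt(86)*I)^2 with g(z) = 8*z^2/(z + sqrt(86)*I)^2. For a double pole, Res(f, z₀) = g'(z₀):
  g'(z) = 16*sqrt(86)*I*z/(z + sqrt(86)*I)^3
  Res(f, sqrt(86)*I) = g'(sqrt(86)*I) = -sqrt(86)*I/43

∫_{-∞}^{∞} f(x) dx = 2πi · (-sqrt(86)*I/43) = 2*sqrt(86)*pi/43

Final answer: 2*sqrt(86)*pi/43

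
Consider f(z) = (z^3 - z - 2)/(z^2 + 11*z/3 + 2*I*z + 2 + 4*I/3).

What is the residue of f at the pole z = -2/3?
Write f(z) = P(z)/Q(z) with P(z) = z^3 - z - 2 and Q(z) = z^2 + 11*z/3 + 2*I*z + 2 + 4*I/3.
The denominator factors as Q(z) = (z + 3 + 2*I)*(z + 2/3), so z = -2/3 is a simple zero of Q and P is analytic there; z = -2/3 is therefore a simple pole and
  Res(f, z₀) = P(z₀)/Q'(z₀).

Q'(z) = 2*z + 11/3 + 2*I, so Q'(-2/3) = 7/3 + 2*I.
P(-2/3) = -44/27.

Res(f, -2/3) = (-44/27)/(7/3 + 2*I) = -308/765 + 88*I/255

Final answer: -308/765 + 88*I/255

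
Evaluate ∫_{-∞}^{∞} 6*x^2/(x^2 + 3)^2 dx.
sqrt(3)*pi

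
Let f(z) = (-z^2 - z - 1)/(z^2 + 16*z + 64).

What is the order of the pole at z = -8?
Factor the denominator:
  z^2 + 16*z + 64 = (z + 8)^2

The numerator P(z) = -z^2 - z - 1 has P(-8) = -57 ≠ 0, so no factor of (z + 8) cancels.
Near z = -8 we can therefore write f(z) = g(z)/(z + 8)^2 with g analytic at -8 and g(-8) ≠ 0 (g is just the numerator).

Hence z = -8 is a pole of order 2.

Final answer: 2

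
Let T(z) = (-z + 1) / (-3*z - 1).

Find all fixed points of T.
T(z) = z means -z + 1 = z*(-3*z - 1), i.e.
  -3*z^2 - 1 = 0.
Discriminant: (0)^2 - 4*(-3)*(-1) = -12, so the roots are complex conjugates.
  z = (0 ± I*sqrt(12))/(2*(-3))
Fixed points: {-sqrt(3)*I/3, sqrt(3)*I/3}

Final answer: {-sqrt(3)*I/3, sqrt(3)*I/3}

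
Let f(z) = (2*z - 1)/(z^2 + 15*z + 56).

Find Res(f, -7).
Write f(z) = P(z)/Q(z) with P(z) = 2*z - 1 and Q(z) = z^2 + 15*z + 56.
The denominator factors as Q(z) = (z + 7)*(z + 8), so z = -7 is a simple zero of Q and P is analytic there; z = -7 is therefore a simple pole and
  Res(f, z₀) = P(z₀)/Q'(z₀).

Q'(z) = 2*z + 15, so Q'(-7) = 1.
P(-7) = -15.

Res(f, -7) = (-15)/(1) = -15

Final answer: -15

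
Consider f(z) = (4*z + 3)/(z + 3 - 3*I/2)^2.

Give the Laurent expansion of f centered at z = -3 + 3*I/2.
Put w = z - (-3 + 3*I/2), i.e. z = w - 3 + 3*I/2. The denominator is w^2, so it suffices to rewrite the numerator in powers of w.

P(z) = 4*z + 3
P(w - 3 + 3*I/2) = -9 + 6*I + 4*w

Dividing each term by w^2:
  f = (-9 + 6*I)/w^2 + 4/w

Substituting back w = z + 3 - 3*I/2:
  f(z) = (-9 + 6*I)/(z + 3 - 3*I/2)^2 + 4/(z + 3 - 3*I/2)

The series is finite because the numerator is a polynomial; the negative powers form the principal part, and the coefficient of 1/(z + 3 - 3*I/2) gives Res(f, -3 + 3*I/2) = 4.

Final answer: (-9 + 6*I)/(z + 3 - 3*I/2)^2 + 4/(z + 3 - 3*I/2)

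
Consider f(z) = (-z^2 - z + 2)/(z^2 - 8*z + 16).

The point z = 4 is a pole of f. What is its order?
Factor the denominator:
  z^2 - 8*z + 16 = (z - 4)^2

The numerator P(z) = -z^2 - z + 2 has P(4) = -18 ≠ 0, so no factor of (z - 4) cancels.
Near z = 4 we can therefore write f(z) = g(z)/(z - 4)^2 with g analytic at 4 and g(4) ≠ 0 (g is just the numerator).

Hence z = 4 is a pole of order 2.

Final answer: 2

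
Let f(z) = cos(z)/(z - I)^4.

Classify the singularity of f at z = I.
Write f(z) = g(z)/(z - I)^4 with g(z) = cos(z).
g is entire and g(I) = cosh(1) ≠ 0, so no factor of (z - I) cancels: the Laurent expansion of f about z = I starts at the power -4, i.e. lim_{z→z₀} (z - z₀)^4 f(z) = cosh(1) is finite and nonzero.
So z = I is a pole of order 4.

Final answer: pole of order 4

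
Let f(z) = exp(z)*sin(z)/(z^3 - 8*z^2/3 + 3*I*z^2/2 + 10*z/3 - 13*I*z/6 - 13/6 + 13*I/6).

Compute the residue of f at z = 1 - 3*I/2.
(-180/229 + 24*I/229)*exp(1 - 3*I/2)*sin(1 - 3*I/2)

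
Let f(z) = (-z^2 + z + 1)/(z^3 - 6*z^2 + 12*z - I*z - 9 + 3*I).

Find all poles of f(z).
{1 - I, 2 + I, 3}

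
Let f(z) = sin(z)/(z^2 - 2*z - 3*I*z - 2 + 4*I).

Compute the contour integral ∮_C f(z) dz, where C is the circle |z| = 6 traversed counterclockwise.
By the residue theorem, ∮_C f(z) dz = 2πi · (sum of the residues of f at the poles inside |z| = 6).

The denominator factors as (z - 2*I)*(z - 2 - I), so the singularities of f are simple poles at z = 2*I, z = 2 + I.
  |2*I|² = 4 < 36 = 6², so this pole is inside the contour.
  |2 + I|² = 5 < 36 = 6², so this pole is inside the contour.

With P(z) = sin(z) and Q(z) = z^2 - 2*z - 3*I*z - 2 + 4*I, each pole is simple, so Res(f, z₀) = P(z₀)/Q'(z₀) with Q'(z) = 2*z - 2 - 3*I.
  Res(f, 2*I) = P(2*I)/Q'(2*I) = (I*sinh(2))/(-2 + I) = (1/5 - 2*I/5)*sinh(2)
  Res(f, 2 + I) = P(2 + I)/Q'(2 + I) = (sin(2 + I))/(2 - I) = (2/5 + I/5)*sin(2 + I)

Sum of residues inside C: (1/5 - 2*I/5)*sinh(2) + (2/5 + I/5)*sin(2 + I)
∮_C f(z) dz = 2πi · ((1/5 - 2*I/5)*sinh(2) + (2/5 + I/5)*sin(2 + I)) = pi*(-2/5 + 4*I/5)*sin(2 + I) + pi*(4/5 + 2*I/5)*sinh(2)

Final answer: pi*(-2/5 + 4*I/5)*sin(2 + I) + pi*(4/5 + 2*I/5)*sinh(2)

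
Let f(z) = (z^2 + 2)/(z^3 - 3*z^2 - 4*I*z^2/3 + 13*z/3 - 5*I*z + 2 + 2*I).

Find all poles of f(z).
{-I, -2*I/3, 3 + 3*I}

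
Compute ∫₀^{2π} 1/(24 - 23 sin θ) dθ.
2*sqrt(47)*pi/47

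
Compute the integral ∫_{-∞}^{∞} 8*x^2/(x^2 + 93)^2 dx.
Let f(z) = 8*z^2/(z^2 + 93)^2. The denominator has no real zeros and deg Q - deg P = 2 ≥ 2, so the integral of f over the upper semicircle |z| = R tends to 0 as R → ∞. Closing the contour in the upper half-plane,
  ∫_{-∞}^{∞} f(x) dx = 2πi · Σ Res(f, z_k)  over the poles with Im z_k > 0.

Zeros of the denominator: z^2 + 93 = 0 gives z = ±sqrt(93)*I.
Upper half-plane: z = sqrt(93)*I (a pole of order 2).

Write f(z) = g(z)/(z - sqrt(93)*I)^2 with g(z) = 8*z^2/(z + sqrt(93)*I)^2. For a double pole, Res(f, z₀) = g'(z₀):
  g'(z) = 16*sqrt(93)*I*z/(z + sqrt(93)*I)^3
  Res(f, sqrt(93)*I) = g'(sqrt(93)*I) = -2*sqrt(93)*I/93

∫_{-∞}^{∞} f(x) dx = 2πi · (-2*sqrt(93)*I/93) = 4*sqrt(93)*pi/93

Final answer: 4*sqrt(93)*pi/93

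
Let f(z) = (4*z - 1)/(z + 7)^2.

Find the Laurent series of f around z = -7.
Put w = z - (-7), i.e. z = w - 7. The denominator is w^2, so it suffices to rewrite the numerator in powers of w.

P(z) = 4*z - 1
P(w - 7) = -29 + 4*w

Dividing each term by w^2:
  f = -29/w^2 + 4/w

Substituting back w = z + 7:
  f(z) = -29/(z + 7)^2 + 4/(z + 7)

The series is finite because the numerator is a polynomial; the negative powers form the principal part, and the coefficient of 1/(z + 7) gives Res(f, -7) = 4.

Final answer: -29/(z + 7)^2 + 4/(z + 7)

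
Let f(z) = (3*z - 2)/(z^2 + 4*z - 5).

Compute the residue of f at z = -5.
Write f(z) = P(z)/Q(z) with P(z) = 3*z - 2 and Q(z) = z^2 + 4*z - 5.
The denominator factors as Q(z) = (z - 1)*(z + 5), so z = -5 is a simple zero of Q and P is analytic there; z = -5 is therefore a simple pole and
  Res(f, z₀) = P(z₀)/Q'(z₀).

Q'(z) = 2*z + 4, so Q'(-5) = -6.
P(-5) = -17.

Res(f, -5) = (-17)/(-6) = 17/6

Final answer: 17/6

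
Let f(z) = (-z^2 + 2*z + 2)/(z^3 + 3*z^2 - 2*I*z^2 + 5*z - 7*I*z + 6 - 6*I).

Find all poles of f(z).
The singularities of f are the zeros of the denominator. Factoring,
  z^3 + 3*z^2 - 2*I*z^2 + 5*z - 7*I*z + 6 - 6*I = (z + 2)*(z - 3*I)*(z + 1 + I)
so the candidates are z = -2, z = 3*I, z = -1 - I.

Check the numerator P(z) = -z^2 + 2*z + 2 at each one:
  P(-2) = -6 ≠ 0, so z = -2 is a (simple) pole.
  P(3*I) = 11 + 6*I ≠ 0, so z = 3*I is a (simple) pole.
  P(-1 - I) = -4*I ≠ 0, so z = -1 - I is a (simple) pole.

Poles of f: {-2, -1 - I, 3*I}

Final answer: {-2, -1 - I, 3*I}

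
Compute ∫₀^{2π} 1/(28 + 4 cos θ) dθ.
sqrt(3)*pi/24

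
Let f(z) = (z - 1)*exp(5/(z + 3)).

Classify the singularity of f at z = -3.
essential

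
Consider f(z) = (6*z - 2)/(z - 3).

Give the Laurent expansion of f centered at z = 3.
16/(z - 3) + 6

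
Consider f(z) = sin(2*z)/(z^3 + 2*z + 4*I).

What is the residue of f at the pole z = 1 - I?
Write f(z) = P(z)/Q(z) with P(z) = sin(2*z) and Q(z) = z^3 + 2*z + 4*I.
The denominator factors as Q(z) = (z + 1 + I)*(z - 1 + I)*(z - 2*I), so z = 1 - I is a simple zero of Q and P is analytic there; z = 1 - I is therefore a simple pole and
  Res(f, z₀) = P(z₀)/Q'(z₀).

Q'(z) = 3*z^2 + 2, so Q'(1 - I) = 2 - 6*I.
P(1 - I) = sin(2 - 2*I).

Res(f, 1 - I) = (sin(2 - 2*I))/(2 - 6*I) = (1/20 + 3*I/20)*sin(2 - 2*I)

Final answer: (1/20 + 3*I/20)*sin(2 - 2*I)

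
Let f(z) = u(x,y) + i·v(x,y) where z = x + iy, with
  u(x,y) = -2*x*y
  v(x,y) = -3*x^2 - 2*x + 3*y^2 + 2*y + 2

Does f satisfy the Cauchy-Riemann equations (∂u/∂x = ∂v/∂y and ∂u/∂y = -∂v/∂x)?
∂u/∂x = -2*y
∂v/∂y = 6*y + 2
∂u/∂y = -2*x
∂v/∂x = -6*x - 2
∂u/∂x ≠ ∂v/∂y and ∂u/∂y ≠ -∂v/∂x; the Cauchy-Riemann equations are not satisfied, so f is not analytic.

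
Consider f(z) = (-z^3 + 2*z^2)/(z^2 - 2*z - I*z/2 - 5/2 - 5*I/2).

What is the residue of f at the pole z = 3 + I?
Write f(z) = P(z)/Q(z) with P(z) = -z^3 + 2*z^2 and Q(z) = z^2 - 2*z - I*z/2 - 5/2 - 5*I/2.
The denominator factors as Q(z) = (z + 1 + I/2)*(z - 3 - I), so z = 3 + I is a simple zero of Q and P is analytic there; z = 3 + I is therefore a simple pole and
  Res(f, z₀) = P(z₀)/Q'(z₀).

Q'(z) = 2*z - 2 - I/2, so Q'(3 + I) = 4 + 3*I/2.
P(3 + I) = -2 - 14*I.

Res(f, 3 + I) = (-2 - 14*I)/(4 + 3*I/2) = -116/73 - 212*I/73

Final answer: -116/73 - 212*I/73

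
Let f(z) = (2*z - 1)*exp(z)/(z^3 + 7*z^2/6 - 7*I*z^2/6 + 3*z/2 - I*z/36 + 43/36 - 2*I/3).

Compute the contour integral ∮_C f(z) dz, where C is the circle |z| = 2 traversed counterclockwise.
By the residue theorem, ∮_C f(z) dz = 2πi · (sum of the residues of f at the poles inside |z| = 2).

The denominator factors as (z + I)*(z + 2/3 - 3*I/2)*(z + 1/2 - 2*I/3), so the singularities of f are simple poles at z = -I, z = -2/3 + 3*I/2, z = -1/2 + 2*I/3.
  |-I|² = 1 < 4 = 2², so this pole is inside the contour.
  |-2/3 + 3*I/2|² = 97/36 < 4 = 2², so this pole is inside the contour.
  |-1/2 + 2*I/3|² = 25/36 < 4 = 2², so this pole is inside the contour.

With P(z) = (2*z - 1)*exp(z) and Q(z) = z^3 + 7*z^2/6 - 7*I*z^2/6 + 3*z/2 - I*z/36 + 43/36 - 2*I/3, each pole is simple, so Res(f, z₀) = P(z₀)/Q'(z₀) with Q'(z) = 3*z^2 + 7*z/3 - 7*I*z/3 + 3/2 - I/36.
  Res(f, -I) = P(-I)/Q'(-I) = ((-1 - 2*I)*exp(-I))/(-23/6 - 85*I/36) = (11088/26269 + 6876*I/26269)*exp(-I)
  Res(f, -2/3 + 3*I/2) = P(-2/3 + 3*I/2)/Q'(-2/3 + 3*I/2) = ((-7/3 + 3*I)*exp(-2/3 + 3*I/2))/(-71/36 - 35*I/36) = (84/241 - 408*I/241)*exp(-2/3 + 3*I/2)
  Res(f, -1/2 + 2*I/3) = P(-1/2 + 2*I/3)/Q'(-1/2 + 2*I/3) = ((-2 + 4*I/3)*exp(-1/2 + 2*I/3))/(47/36 + 25*I/36) = (-84/109 + 156*I/109)*exp(-1/2 + 2*I/3)

Sum of residues inside C: (11088/26269 + 6876*I/26269)*exp(-I) + (84/241 - 408*I/241)*exp(-2/3 + 3*I/2) + (-84/109 + 156*I/109)*exp(-1/2 + 2*I/3)
∮_C f(z) dz = 2πi · ((11088/26269 + 6876*I/26269)*exp(-I) + (84/241 - 408*I/241)*exp(-2/3 + 3*I/2) + (-84/109 + 156*I/109)*exp(-1/2 + 2*I/3)) = pi*(-312/109 - 168*I/109)*exp(-1/2 + 2*I/3) + pi*(-13752/26269 + 22176*I/26269)*exp(-I) + pi*(816/241 + 168*I/241)*exp(-2/3 + 3*I/2)

Final answer: pi*(-312/109 - 168*I/109)*exp(-1/2 + 2*I/3) + pi*(-13752/26269 + 22176*I/26269)*exp(-I) + pi*(816/241 + 168*I/241)*exp(-2/3 + 3*I/2)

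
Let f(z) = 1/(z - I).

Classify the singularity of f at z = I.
Write f(z) = g(z)/(z - I) with g(z) = 1.
g is entire and g(I) = 1 ≠ 0, so no factor of (z - I) cancels: the Laurent expansion of f about z = I starts at the power -1, i.e. lim_{z→z₀} (z - z₀) f(z) = 1 is finite and nonzero.
So z = I is a pole of order 1.

Final answer: pole of order 1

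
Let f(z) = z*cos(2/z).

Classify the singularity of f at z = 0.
Let u = z. Then
  cos(2/u) = Σ_{k≥0} (-1)^k (2)^(2k)/((2k)!·u^(2k)) = 1 - 2/u^2 + 2/(3*u^4) + ...
which has infinitely many negative powers of u, so cos(2/z) has an essential singularity at z = 0.
The extra factor z is a nonzero polynomial; if the product had at most a pole at z = 0, dividing by that polynomial would leave cos(2/z) with at most a pole too — contradiction. (Equivalently, the product's Laurent series still has infinitely many negative powers.)
So the singularity is essential.

Final answer: essential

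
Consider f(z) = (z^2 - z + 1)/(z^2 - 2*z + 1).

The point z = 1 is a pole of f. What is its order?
Factor the denominator:
  z^2 - 2*z + 1 = (z - 1)^2

The numerator P(z) = z^2 - z + 1 has P(1) = 1 ≠ 0, so no factor of (z - 1) cancels.
Near z = 1 we can therefore write f(z) = g(z)/(z - 1)^2 with g analytic at 1 and g(1) ≠ 0 (g is just the numerator).

Hence z = 1 is a pole of order 2.

Final answer: 2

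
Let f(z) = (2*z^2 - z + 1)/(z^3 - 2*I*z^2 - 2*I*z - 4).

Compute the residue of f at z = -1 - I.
Write f(z) = P(z)/Q(z) with P(z) = 2*z^2 - z + 1 and Q(z) = z^3 - 2*I*z^2 - 2*I*z - 4.
The denominator factors as Q(z) = (z + 1 + I)*(z - 1 - I)*(z - 2*I), so z = -1 - I is a simple zero of Q and P is analytic there; z = -1 - I is therefore a simple pole and
  Res(f, z₀) = P(z₀)/Q'(z₀).

Q'(z) = 3*z^2 - 4*I*z - 2*I, so Q'(-1 - I) = -4 + 8*I.
P(-1 - I) = 2 + 5*I.

Res(f, -1 - I) = (2 + 5*I)/(-4 + 8*I) = 2/5 - 9*I/20

Final answer: 2/5 - 9*I/20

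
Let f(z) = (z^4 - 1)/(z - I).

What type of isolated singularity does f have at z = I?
The numerator vanishes at z = I ((I)^4 = 1), so it is divisible by z - I:
  z^4 - 1 = (z - I)*(z^3 + I*z^2 - z - I)
Hence for z ≠ I, f(z) = z^3 + I*z^2 - z - I, a polynomial, and lim_{z→I} f(z) = -4*I is finite.
So the singularity is removable.

Final answer: removable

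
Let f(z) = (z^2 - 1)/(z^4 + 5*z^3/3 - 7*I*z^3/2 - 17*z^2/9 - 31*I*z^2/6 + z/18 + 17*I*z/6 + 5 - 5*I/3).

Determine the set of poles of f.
{-2, -1/3 + I, 3*I, 2/3 - I/2}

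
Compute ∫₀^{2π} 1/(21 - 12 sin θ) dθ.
Call the integral J. The integrand is 2π-periodic and we integrate over a full period, so shifting θ does not change the value (θ → θ + π/2 turns sin θ into cos θ; θ → θ + π flips the sign of the trig term). Hence
  J = ∫₀^{2π} dθ/(21 + 12 cos θ).
Put z = e^{iθ}: then cos θ = (z + 1/z)/2, dθ = dz/(iz), and z runs once counterclockwise around |z| = 1:
  J = ∮_{|z|=1} 1/(21 + 12*(z + 1/z)/2) · dz/(iz) = (2/i) ∮_{|z|=1} dz/(12*z^2 + 42*z + 12).
The roots of 12*z^2 + 42*z + 12 are z = (-21 ± sqrt(21^2 - 12^2))/12, with sqrt(297) = 3*sqrt(33); their product is 1, so only z₊ = -7/4 + sqrt(33)/4 lies inside the unit circle (z₋ = -7/4 - sqrt(33)/4 lies outside).
z₊ is a simple zero of q(z) = 12*z^2 + 42*z + 12, so Res(1/q, z₊) = 1/q'(z₊) with q'(z) = 24*z + 42; and q'(z₊) = 12*(z₊ - z₋) = 6*sqrt(33).
Therefore J = (2/i) · 2πi · 1/(6*sqrt(33)) = 2*pi/(3*sqrt(33)) = 2*sqrt(33)*pi/99

Final answer: 2*sqrt(33)*pi/99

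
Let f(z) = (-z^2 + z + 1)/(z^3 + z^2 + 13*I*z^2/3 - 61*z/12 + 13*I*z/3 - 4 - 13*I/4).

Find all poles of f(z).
The singularities of f are the zeros of the denominator. Factoring,
  z^3 + z^2 + 13*I*z^2/3 - 61*z/12 + 13*I*z/3 - 4 - 13*I/4 = (z + 3*I)*(z - 1/2 + I)*(z + 3/2 + I/3)
so the candidates are z = -3*I, z = 1/2 - I, z = -3/2 - I/3.

Check the numerator P(z) = -z^2 + z + 1 at each one:
  P(-3*I) = 10 - 3*I ≠ 0, so z = -3*I is a (simple) pole.
  P(1/2 - I) = 9/4 ≠ 0, so z = 1/2 - I is a (simple) pole.
  P(-3/2 - I/3) = -95/36 - 4*I/3 ≠ 0, so z = -3/2 - I/3 is a (simple) pole.

Poles of f: {-3/2 - I/3, -3*I, 1/2 - I}

Final answer: {-3/2 - I/3, -3*I, 1/2 - I}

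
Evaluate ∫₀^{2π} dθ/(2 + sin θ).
Call the integral J. The integrand is 2π-periodic and we integrate over a full period, so shifting θ does not change the value (θ → θ + π/2 turns sin θ into cos θ). Hence
  J = ∫₀^{2π} dθ/(2 + cos θ).
Put z = e^{iθ}: then cos θ = (z + 1/z)/2, dθ = dz/(iz), and z runs once counterclockwise around |z| = 1:
  J = ∮_{|z|=1} 1/(2 + (z + 1/z)/2) · dz/(iz) = (2/i) ∮_{|z|=1} dz/(z^2 + 4*z + 1).
The roots of z^2 + 4*z + 1 are z = (-2 ± sqrt(2^2 - 1^2)), with sqrt(3) = sqrt(3); their product is 1, so only z₊ = -2 + sqrt(3) lies inside the unit circle (z₋ = -2 - sqrt(3) lies outside).
z₊ is a simple zero of q(z) = z^2 + 4*z + 1, so Res(1/q, z₊) = 1/q'(z₊) with q'(z) = 2*z + 4; and q'(z₊) = (z₊ - z₋) = 2*sqrt(3).
Therefore J = (2/i) · 2πi · 1/(2*sqrt(3)) = 2*pi/(sqrt(3)) = 2*sqrt(3)*pi/3

Final answer: 2*sqrt(3)*pi/3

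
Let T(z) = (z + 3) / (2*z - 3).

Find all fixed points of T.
T(z) = z means z + 3 = z*(2*z - 3), i.e.
  2*z^2 - 4*z - 3 = 0.
Discriminant: (-4)^2 - 4*(2)*(-3) = 40, so the roots are real.
  z = (4 ± sqrt(40))/(2*(2))
Fixed points: {1 - sqrt(10)/2, 1 + sqrt(10)/2}

Final answer: {1 - sqrt(10)/2, 1 + sqrt(10)/2}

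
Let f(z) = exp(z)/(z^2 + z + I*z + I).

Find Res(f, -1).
Write f(z) = P(z)/Q(z) with P(z) = exp(z) and Q(z) = z^2 + z + I*z + I.
The denominator factors as Q(z) = (z + I)*(z + 1), so z = -1 is a simple zero of Q and P is analytic there; z = -1 is therefore a simple pole and
  Res(f, z₀) = P(z₀)/Q'(z₀).

Q'(z) = 2*z + 1 + I, so Q'(-1) = -1 + I.
P(-1) = exp(-1).

Res(f, -1) = (exp(-1))/(-1 + I) = (-1/2 - I/2)*exp(-1)

Final answer: (-1/2 - I/2)*exp(-1)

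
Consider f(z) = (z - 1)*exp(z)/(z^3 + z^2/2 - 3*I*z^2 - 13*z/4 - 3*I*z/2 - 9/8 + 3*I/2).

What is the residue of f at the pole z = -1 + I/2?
Write f(z) = P(z)/Q(z) with P(z) = (z - 1)*exp(z) and Q(z) = z^3 + z^2/2 - 3*I*z^2 - 13*z/4 - 3*I*z/2 - 9/8 + 3*I/2.
The denominator factors as Q(z) = (z - 3*I/2)*(z + 1 - I/2)*(z - 1/2 - I), so z = -1 + I/2 is a simple zero of Q and P is analytic there; z = -1 + I/2 is therefore a simple pole and
  Res(f, z₀) = P(z₀)/Q'(z₀).

Q'(z) = 3*z^2 + z - 6*I*z - 13/4 - 3*I/2, so Q'(-1 + I/2) = 1 + 2*I.
P(-1 + I/2) = (-2 + I/2)*exp(-1 + I/2).

Res(f, -1 + I/2) = ((-2 + I/2)*exp(-1 + I/2))/(1 + 2*I) = (-1/5 + 9*I/10)*exp(-1 + I/2)

Final answer: (-1/5 + 9*I/10)*exp(-1 + I/2)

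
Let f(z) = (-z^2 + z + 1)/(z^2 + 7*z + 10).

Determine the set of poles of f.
The singularities of f are the zeros of the denominator. Factoring,
  z^2 + 7*z + 10 = (z + 2)*(z + 5)
so the candidates are z = -2, z = -5.

Check the numerator P(z) = -z^2 + z + 1 at each one:
  P(-2) = -5 ≠ 0, so z = -2 is a (simple) pole.
  P(-5) = -29 ≠ 0, so z = -5 is a (simple) pole.

Poles of f: {-5, -2}

Final answer: {-5, -2}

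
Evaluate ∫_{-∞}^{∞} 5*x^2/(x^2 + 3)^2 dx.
Let f(z) = 5*z^2/(z^2 + 3)^2. The denominator has no real zeros and deg Q - deg P = 2 ≥ 2, so the integral of f over the upper semicircle |z| = R tends to 0 as R → ∞. Closing the contour in the upper half-plane,
  ∫_{-∞}^{∞} f(x) dx = 2πi · Σ Res(f, z_k)  over the poles with Im z_k > 0.

Zeros of the denominator: z^2 + 3 = 0 gives z = ±sqrt(3)*I.
Upper half-plane: z = sqrt(3)*I (a pole of order 2).

Write f(z) = g(z)/(z - sqrt(3)*I)^2 with g(z) = 5*z^2/(z + sqrt(3)*I)^2. For a double pole, Res(f, z₀) = g'(z₀):
  g'(z) = 10*sqrt(3)*I*z/(z + sqrt(3)*I)^3
  Res(f, sqrt(3)*I) = g'(sqrt(3)*I) = -5*sqrt(3)*I/12

∫_{-∞}^{∞} f(x) dx = 2πi · (-5*sqrt(3)*I/12) = 5*sqrt(3)*pi/6

Final answer: 5*sqrt(3)*pi/6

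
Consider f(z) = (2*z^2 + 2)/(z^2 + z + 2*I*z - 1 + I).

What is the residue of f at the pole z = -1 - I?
Write f(z) = P(z)/Q(z) with P(z) = 2*z^2 + 2 and Q(z) = z^2 + z + 2*I*z - 1 + I.
The denominator factors as Q(z) = (z + I)*(z + 1 + I), so z = -1 - I is a simple zero of Q and P is analytic there; z = -1 - I is therefore a simple pole and
  Res(f, z₀) = P(z₀)/Q'(z₀).

Q'(z) = 2*z + 1 + 2*I, so Q'(-1 - I) = -1.
P(-1 - I) = 2 + 4*I.

Res(f, -1 - I) = (2 + 4*I)/(-1) = -2 - 4*I

Final answer: -2 - 4*I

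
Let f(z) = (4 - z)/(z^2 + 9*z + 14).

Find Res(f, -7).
-11/5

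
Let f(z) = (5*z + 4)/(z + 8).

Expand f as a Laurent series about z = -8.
-36/(z + 8) + 5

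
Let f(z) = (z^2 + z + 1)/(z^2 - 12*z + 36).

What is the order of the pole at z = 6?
Factor the denominator:
  z^2 - 12*z + 36 = (z - 6)^2

The numerator P(z) = z^2 + z + 1 has P(6) = 43 ≠ 0, so no factor of (z - 6) cancels.
Near z = 6 we can therefore write f(z) = g(z)/(z - 6)^2 with g analytic at 6 and g(6) ≠ 0 (g is just the numerator).

Hence z = 6 is a pole of order 2.

Final answer: 2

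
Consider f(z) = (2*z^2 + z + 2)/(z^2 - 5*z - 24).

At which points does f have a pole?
{-3, 8}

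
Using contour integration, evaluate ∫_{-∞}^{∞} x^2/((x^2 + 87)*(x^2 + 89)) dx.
Let f(z) = z^2/((z^2 + 87)*(z^2 + 89)). The denominator has no real zeros and deg Q - deg P = 2 ≥ 2, so the integral of f over the upper semicircle |z| = R tends to 0 as R → ∞. Closing the contour in the upper half-plane,
  ∫_{-∞}^{∞} f(x) dx = 2πi · Σ Res(f, z_k)  over the poles with Im z_k > 0.

Zeros of the denominator: z^2 + 87 = 0 gives z = ±sqrt(87)*I; z^2 + 89 = 0 gives z = ±sqrt(89)*I.
Upper half-plane: z = sqrt(87)*I, z = sqrt(89)*I (simple).

Each pole is a simple zero of Q(z) = z^4 + 176*z^2 + 7743, so Res(f, z₀) = P(z₀)/Q'(z₀) with P(z) = z^2, Q'(z) = 4*z^3 + 352*z:
  Res(f, sqrt(87)*I) = (-87)/(4*sqrt(87)*I) = sqrt(87)*I/4
  Res(f, sqrt(89)*I) = (-89)/(-4*sqrt(89)*I) = -sqrt(89)*I/4

Sum of residues: I*(-sqrt(89) + sqrt(87))/4
∫_{-∞}^{∞} f(x) dx = 2πi · (I*(-sqrt(89) + sqrt(87))/4) = pi*(-sqrt(87) + sqrt(89))/2

Final answer: pi*(-sqrt(87) + sqrt(89))/2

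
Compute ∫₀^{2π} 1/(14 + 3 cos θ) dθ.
Let J = ∫₀^{2π} dθ/(14 + 3 cos θ).
Put z = e^{iθ}: then cos θ = (z + 1/z)/2, dθ = dz/(iz), and z runs once counterclockwise around |z| = 1:
  J = ∮_{|z|=1} 1/(14 + 3*(z + 1/z)/2) · dz/(iz) = (2/i) ∮_{|z|=1} dz/(3*z^2 + 28*z + 3).
The roots of 3*z^2 + 28*z + 3 are z = (-14 ± sqrt(14^2 - 3^2))/3, with sqrt(187) = sqrt(187); their product is 1, so only z₊ = -14/3 + sqrt(187)/3 lies inside the unit circle (z₋ = -14/3 - sqrt(187)/3 lies outside).
z₊ is a simple zero of q(z) = 3*z^2 + 28*z + 3, so Res(1/q, z₊) = 1/q'(z₊) with q'(z) = 6*z + 28; and q'(z₊) = 3*(z₊ - z₋) = 2*sqrt(187).
Therefore J = (2/i) · 2πi · 1/(2*sqrt(187)) = 2*pi/(sqrt(187)) = 2*sqrt(187)*pi/187

Final answer: 2*sqrt(187)*pi/187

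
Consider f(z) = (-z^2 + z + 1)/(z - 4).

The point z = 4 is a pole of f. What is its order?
1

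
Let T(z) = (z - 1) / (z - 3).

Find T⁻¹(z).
Set w = T(z) = (z - 1) / (z - 3) and solve for z:
  w*(z - 3) = z - 1
  -3*w + z*(w - 1) + 1 = 0
  z*(w - 1) = 3*w - 1
  z = (1 - 3*w)/(1 - w)
Renaming the variable, T⁻¹(z) = (-3*z + 1)/(-z + 1) = (3*z - 1)/(z - 1).
(Check: ad - bc = -2 ≠ 0, so T is invertible.)

Final answer: (3*z - 1)/(z - 1)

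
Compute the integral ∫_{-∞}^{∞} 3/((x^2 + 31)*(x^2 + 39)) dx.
pi*(-31*sqrt(39) + 39*sqrt(31))/3224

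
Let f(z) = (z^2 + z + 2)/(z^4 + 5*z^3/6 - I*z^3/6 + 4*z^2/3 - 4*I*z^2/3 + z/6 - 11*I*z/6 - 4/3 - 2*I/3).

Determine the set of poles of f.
{-1, -1/2 - 3*I/2, I, 2/3 + 2*I/3}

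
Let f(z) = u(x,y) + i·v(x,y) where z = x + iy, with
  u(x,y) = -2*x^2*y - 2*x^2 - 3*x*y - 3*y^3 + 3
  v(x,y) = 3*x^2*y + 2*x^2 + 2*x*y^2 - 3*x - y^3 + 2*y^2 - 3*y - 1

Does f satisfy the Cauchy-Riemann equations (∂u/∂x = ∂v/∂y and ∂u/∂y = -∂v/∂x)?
∂u/∂x = -4*x*y - 4*x - 3*y
∂v/∂y = 3*x^2 + 4*x*y - 3*y^2 + 4*y - 3
∂u/∂y = -2*x^2 - 3*x - 9*y^2
∂v/∂x = 6*x*y + 4*x + 2*y^2 - 3
∂u/∂x ≠ ∂v/∂y and ∂u/∂y ≠ -∂v/∂x; the Cauchy-Riemann equations are not satisfied, so f is not analytic.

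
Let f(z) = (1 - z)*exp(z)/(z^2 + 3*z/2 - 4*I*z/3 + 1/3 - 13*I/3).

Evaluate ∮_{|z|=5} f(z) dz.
By the residue theorem, ∮_C f(z) dz = 2πi · (sum of the residues of f at the poles inside |z| = 5).

The denominator factors as (z - 1/2 - 2*I)*(z + 2 + 2*I/3), so the singularities of f are simple poles at z = 1/2 + 2*I, z = -2 - 2*I/3.
  |1/2 + 2*I|² = 17/4 < 25 = 5², so this pole is inside the contour.
  |-2 - 2*I/3|² = 40/9 < 25 = 5², so this pole is inside the contour.

With P(z) = (1 - z)*exp(z) and Q(z) = z^2 + 3*z/2 - 4*I*z/3 + 1/3 - 13*I/3, each pole is simple, so Res(f, z₀) = P(z₀)/Q'(z₀) with Q'(z) = 2*z + 3/2 - 4*I/3.
  Res(f, 1/2 + 2*I) = P(1/2 + 2*I)/Q'(1/2 + 2*I) = ((1/2 - 2*I)*exp(1/2 + 2*I))/(5/2 + 8*I/3) = (-147/481 - 228*I/481)*exp(1/2 + 2*I)
  Res(f, -2 - 2*I/3) = P(-2 - 2*I/3)/Q'(-2 - 2*I/3) = ((3 + 2*I/3)*exp(-2 - 2*I/3))/(-5/2 - 8*I/3) = (-334/481 + 228*I/481)*exp(-2 - 2*I/3)

Sum of residues inside C: (-147/481 - 228*I/481)*exp(1/2 + 2*I) + (-334/481 + 228*I/481)*exp(-2 - 2*I/3)
∮_C f(z) dz = 2πi · ((-147/481 - 228*I/481)*exp(1/2 + 2*I) + (-334/481 + 228*I/481)*exp(-2 - 2*I/3)) = pi*(-456/481 - 668*I/481)*exp(-2 - 2*I/3) + pi*(456/481 - 294*I/481)*exp(1/2 + 2*I)

Final answer: pi*(-456/481 - 668*I/481)*exp(-2 - 2*I/3) + pi*(456/481 - 294*I/481)*exp(1/2 + 2*I)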